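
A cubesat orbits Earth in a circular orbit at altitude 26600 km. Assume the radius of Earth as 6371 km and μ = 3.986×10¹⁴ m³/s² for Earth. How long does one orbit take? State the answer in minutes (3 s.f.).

r = 6371 + 26600 = 32971 km = 3.2971×10⁷ m.
Kepler's third law: T = 2π√(r³/μ) = 2π√((3.297×10⁷)³ / 3.986×10¹⁴).
r³/μ = 8.992×10⁷ s², so T = 2π × 9.483×10³ = 5.958×10⁴ s.
Converting: 5.958×10⁴ s ÷ 60.00 = 993.0 minutes.

T ≈ 993 minutes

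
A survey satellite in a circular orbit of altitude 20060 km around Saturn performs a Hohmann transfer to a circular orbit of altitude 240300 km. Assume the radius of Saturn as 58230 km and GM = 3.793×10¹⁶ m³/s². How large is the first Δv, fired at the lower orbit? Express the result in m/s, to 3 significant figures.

Δv ≈ 5700 m/s

r₁ = 58230 + 20060 = 78290 km = 7.8290×10⁷ m.
r₂ = 58230 + 240300 = 298530 km = 2.9853×10⁸ m.
Transfer ellipse a_t = (r₁ + r₂)/2 = 1.884×10⁸ m.
At r₁: circular v_c1 = √(μ/r₁) = 22010 m/s; transfer-perikrone v_p = √[μ(2/r₁ − 1/a_t)] = 27710 m/s.
Δv₁ = v_p − v_c1 = 5695 m/s.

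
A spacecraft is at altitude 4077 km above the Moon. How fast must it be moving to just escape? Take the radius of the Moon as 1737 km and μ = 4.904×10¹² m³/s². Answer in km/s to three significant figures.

r = 1737 + 4077 = 5814.0 km = 5.8140×10⁶ m.
Escape speed v_esc = √(2μ/r) = √(2 × 4.904×10¹² / 5.814×10⁶) = √(1.687×10⁶) = 1299 m/s.
= 1.299 km/s.

v_esc ≈ 1.30 km/s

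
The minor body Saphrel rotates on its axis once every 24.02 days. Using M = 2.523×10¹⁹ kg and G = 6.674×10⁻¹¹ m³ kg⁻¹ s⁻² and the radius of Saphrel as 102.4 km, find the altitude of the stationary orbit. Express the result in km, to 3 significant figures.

h_sync ≈ 5580 km

μ = GM = 6.674×10⁻¹¹ × 2.523×10¹⁹ = 1.684×10⁹ m³/s².
T = 24.02 days = 2.075×10⁶ s.
A synchronous orbit has period T, so by Kepler's third law a = (μT²/4π²)^(1/3).
μT²/4π² = 1.684×10⁹ × (2.075×10⁶)² / 39.48 = 1.837×10²⁰ m³.
a = 5.685×10⁶ m = 5684.7 km.
Altitude h = a − R = 5684.7 − 102.4 = 5582.3 km.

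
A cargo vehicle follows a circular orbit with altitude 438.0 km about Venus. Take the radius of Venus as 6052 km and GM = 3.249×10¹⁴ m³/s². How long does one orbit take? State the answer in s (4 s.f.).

r = 6052 + 438.0 = 6490.0 km = 6.4900×10⁶ m.
Kepler's third law: T = 2π√(r³/μ) = 2π√((6.490×10⁶)³ / 3.249×10¹⁴).
r³/μ = 8.414×10⁵ s², so T = 2π × 9.173×10² = 5.763×10³ s.

T ≈ 5763 s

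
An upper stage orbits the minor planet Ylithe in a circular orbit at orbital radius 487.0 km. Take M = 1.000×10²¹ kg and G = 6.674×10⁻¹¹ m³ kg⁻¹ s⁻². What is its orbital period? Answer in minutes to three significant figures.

μ = GM = 6.674×10⁻¹¹ × 1.000×10²¹ = 6.674×10¹⁰ m³/s².
r = 487.0 km = 4.870×10⁵ m.
Kepler's third law: T = 2π√(r³/μ) = 2π√((4.870×10⁵)³ / 6.674×10¹⁰).
r³/μ = 1.731×10⁶ s², so T = 2π × 1.316×10³ = 8.266×10³ s.
Converting: 8.266×10³ s ÷ 60.00 = 137.8 minutes.

T ≈ 138 minutes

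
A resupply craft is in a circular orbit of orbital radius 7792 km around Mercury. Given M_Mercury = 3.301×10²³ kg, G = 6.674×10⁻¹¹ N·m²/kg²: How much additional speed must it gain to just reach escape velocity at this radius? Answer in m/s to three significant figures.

Δv ≈ 696 m/s

μ = GM = 6.674×10⁻¹¹ × 3.301×10²³ = 2.203×10¹³ m³/s².
r = 7792 km = 7.792×10⁶ m.
Circular speed v_c = √(μ/r) = 1681 m/s.
Escape speed v_esc = √(2μ/r) = √2 × v_c = 2378 m/s.
Δv = v_esc − v_c = 696.5 m/s.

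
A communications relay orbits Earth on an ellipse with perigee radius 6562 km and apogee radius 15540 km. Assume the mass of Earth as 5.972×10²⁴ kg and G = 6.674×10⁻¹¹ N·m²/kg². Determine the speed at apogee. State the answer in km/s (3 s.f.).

v ≈ 3.90 km/s

μ = GM = 6.674×10⁻¹¹ × 5.972×10²⁴ = 3.986×10¹⁴ m³/s².
Semi-major axis a = (r_p + r_a)/2 = 11051 km = 1.105×10⁷ m.
Vis-viva: v² = μ(2/r − 1/a) = 3.986×10¹⁴ × (1.287×10⁻⁷ − 9.049×10⁻⁸) = 1.523×10⁷ m²/s².
v = 3903 m/s = 3.903 km/s.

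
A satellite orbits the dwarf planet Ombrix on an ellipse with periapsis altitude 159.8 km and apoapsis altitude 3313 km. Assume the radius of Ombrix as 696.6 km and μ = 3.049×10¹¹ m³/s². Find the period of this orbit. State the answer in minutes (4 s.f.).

T ≈ 719.7 minutes

r_p = 696.6 + 159.8 = 856.40 km = 8.5640×10⁵ m.
r_a = 696.6 + 3313 = 4009.6 km = 4.0096×10⁶ m.
Semi-major axis a = (r_p + r_a)/2 = (856.40 + 4009.6)/2 = 2433.0 km = 2.433×10⁶ m.
By Kepler's third law T = 2π√(a³/μ) = 2π × 6.873×10³ = 4.318×10⁴ s.
= 719.7 minutes.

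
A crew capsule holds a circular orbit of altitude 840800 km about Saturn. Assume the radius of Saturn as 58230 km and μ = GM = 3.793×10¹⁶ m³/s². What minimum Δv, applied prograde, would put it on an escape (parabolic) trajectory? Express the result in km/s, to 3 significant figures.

Δv ≈ 2.69 km/s

r = 58230 + 840800 = 899030 km = 8.9903×10⁸ m.
Circular speed v_c = √(μ/r) = 6495 m/s.
Escape speed v_esc = √(2μ/r) = √2 × v_c = 9186 m/s.
Δv = v_esc − v_c = 2690 m/s = 2.690 km/s.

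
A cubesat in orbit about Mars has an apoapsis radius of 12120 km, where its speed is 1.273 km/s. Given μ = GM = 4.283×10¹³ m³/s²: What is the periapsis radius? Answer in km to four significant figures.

r_a = 1.212×10⁷ m.
Specific energy ε = v²/2 − μ/r = -2.724×10⁶ J/kg, so a = −μ/(2ε) = 7.863×10⁶ m.
The apsides satisfy r_p + r_a = 2a, so the periapsis radius is 2a − r_a = 3.606×10⁶ m = 3605.7 km.

periapsis radius ≈ 3606 km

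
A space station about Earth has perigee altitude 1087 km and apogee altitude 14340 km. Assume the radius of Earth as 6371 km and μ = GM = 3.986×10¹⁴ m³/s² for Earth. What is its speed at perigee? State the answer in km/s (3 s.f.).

v ≈ 8.87 km/s

r_p = 6371 + 1087 = 7458.0 km = 7.4580×10⁶ m.
r_a = 6371 + 14340 = 20711 km = 2.0711×10⁷ m.
Semi-major axis a = (r_p + r_a)/2 = 14084 km = 1.408×10⁷ m.
Vis-viva: v² = μ(2/r − 1/a) = 3.986×10¹⁴ × (2.682×10⁻⁷ − 7.100×10⁻⁸) = 7.859×10⁷ m²/s².
v = 8865 m/s = 8.865 km/s.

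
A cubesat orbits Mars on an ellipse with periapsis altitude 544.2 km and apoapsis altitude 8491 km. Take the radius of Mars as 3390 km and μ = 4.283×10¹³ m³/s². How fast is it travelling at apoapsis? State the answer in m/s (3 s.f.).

r_p = 3390 + 544.2 = 3934.2 km = 3.9342×10⁶ m.
r_a = 3390 + 8491 = 11881 km = 1.1881×10⁷ m.
Semi-major axis a = (r_p + r_a)/2 = 7907.6 km = 7.908×10⁶ m.
Vis-viva: v² = μ(2/r − 1/a) = 4.283×10¹³ × (1.683×10⁻⁷ − 1.265×10⁻⁷) = 1.794×10⁶ m²/s².
v = 1339 m/s.

v ≈ 1340 m/s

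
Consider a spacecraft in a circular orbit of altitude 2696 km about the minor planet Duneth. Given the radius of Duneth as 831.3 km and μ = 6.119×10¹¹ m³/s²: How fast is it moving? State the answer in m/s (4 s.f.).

r = 831.3 + 2696 = 3527.3 km = 3.5273×10⁶ m.
For a circular orbit v = √(μ/r) = √(6.119×10¹¹ / 3.527×10⁶) = √(1.735×10⁵) = 416.5 m/s.

v ≈ 416.5 m/s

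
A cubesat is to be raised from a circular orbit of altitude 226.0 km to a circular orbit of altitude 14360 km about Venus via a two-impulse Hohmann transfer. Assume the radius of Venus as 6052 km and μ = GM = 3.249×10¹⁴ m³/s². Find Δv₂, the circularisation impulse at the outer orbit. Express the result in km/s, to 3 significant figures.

r₁ = 6052 + 226.0 = 6278.0 km = 6.2780×10⁶ m.
r₂ = 6052 + 14360 = 20412 km = 2.0412×10⁷ m.
Transfer ellipse a_t = (r₁ + r₂)/2 = 1.334×10⁷ m.
At r₁: circular v_c1 = √(μ/r₁) = 7194 m/s; transfer-periapsis v_p = √[μ(2/r₁ − 1/a_t)] = 8897 m/s.
At r₂: circular v_c2 = √(μ/r₂) = 3990 m/s; transfer-apoapsis v_a = √[μ(2/r₂ − 1/a_t)] = 2736 m/s.
Δv₂ = v_c2 − v_a = 1253 m/s.
= 1.253 km/s.

Δv ≈ 1.25 km/s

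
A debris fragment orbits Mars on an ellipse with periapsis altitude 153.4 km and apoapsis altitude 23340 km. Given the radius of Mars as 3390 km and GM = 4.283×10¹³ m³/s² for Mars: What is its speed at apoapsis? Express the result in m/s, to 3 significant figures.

v ≈ 612 m/s

r_p = 3390 + 153.4 = 3543.4 km = 3.5434×10⁶ m.
r_a = 3390 + 23340 = 26730 km = 2.6730×10⁷ m.
Semi-major axis a = (r_p + r_a)/2 = 15137 km = 1.514×10⁷ m.
Vis-viva: v² = μ(2/r − 1/a) = 4.283×10¹³ × (7.482×10⁻⁸ − 6.606×10⁻⁸) = 3.751×10⁵ m²/s².
v = 612.4 m/s.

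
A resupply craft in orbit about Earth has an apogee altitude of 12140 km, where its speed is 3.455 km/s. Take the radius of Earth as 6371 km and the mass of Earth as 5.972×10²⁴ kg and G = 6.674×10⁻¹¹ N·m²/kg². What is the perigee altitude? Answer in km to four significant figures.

perigee altitude ≈ 728.1 km

μ = GM = 6.674×10⁻¹¹ × 5.972×10²⁴ = 3.986×10¹⁴ m³/s².
r_a = 6371 + 12140 = 18511 km = 1.851×10⁷ m.
Specific energy ε = v²/2 − μ/r = -1.556×10⁷ J/kg, so a = −μ/(2ε) = 1.281×10⁷ m.
The apsides satisfy r_p + r_a = 2a, so the perigee radius is 2a − r_a = 7.099×10⁶ m = 7099.1 km.
Perigee altitude = 7099.1 − 6371 = 728.05 km.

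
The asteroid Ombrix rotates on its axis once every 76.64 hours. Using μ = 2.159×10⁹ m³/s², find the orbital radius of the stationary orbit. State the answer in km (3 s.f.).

T = 76.64 hours = 2.759×10⁵ s.
A synchronous orbit has period T, so by Kepler's third law a = (μT²/4π²)^(1/3).
μT²/4π² = 2.159×10⁹ × (2.759×10⁵)² / 39.48 = 4.163×10¹⁸ m³.
a = 1.609×10⁶ m = 1608.7 km.

r_sync ≈ 1610 km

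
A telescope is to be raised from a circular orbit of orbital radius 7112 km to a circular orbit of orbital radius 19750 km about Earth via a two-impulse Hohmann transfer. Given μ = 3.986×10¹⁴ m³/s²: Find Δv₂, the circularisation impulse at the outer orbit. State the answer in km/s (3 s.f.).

r₁ = 7112 km = 7.112×10⁶ m.
r₂ = 19750 km = 1.975×10⁷ m.
Transfer ellipse a_t = (r₁ + r₂)/2 = 1.343×10⁷ m.
At r₁: circular v_c1 = √(μ/r₁) = 7486 m/s; transfer-perigee v_p = √[μ(2/r₁ − 1/a_t)] = 9078 m/s.
At r₂: circular v_c2 = √(μ/r₂) = 4492 m/s; transfer-apogee v_a = √[μ(2/r₂ − 1/a_t)] = 3269 m/s.
Δv₂ = v_c2 − v_a = 1223 m/s.
= 1.223 km/s.

Δv ≈ 1.22 km/s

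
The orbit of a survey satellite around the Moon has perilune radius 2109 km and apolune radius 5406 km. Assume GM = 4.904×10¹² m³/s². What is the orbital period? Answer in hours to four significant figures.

T ≈ 5.741 hours

Semi-major axis a = (r_p + r_a)/2 = (2109.0 + 5406.0)/2 = 3757.5 km = 3.758×10⁶ m.
By Kepler's third law T = 2π√(a³/μ) = 2π × 3.289×10³ = 2.067×10⁴ s.
= 5.741 hours.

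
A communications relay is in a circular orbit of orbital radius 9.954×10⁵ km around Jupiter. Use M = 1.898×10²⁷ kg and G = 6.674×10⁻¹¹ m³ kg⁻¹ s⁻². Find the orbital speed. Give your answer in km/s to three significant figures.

μ = GM = 6.674×10⁻¹¹ × 1.898×10²⁷ = 1.267×10¹⁷ m³/s².
r = 9.954×10⁵ km = 9.954×10⁸ m.
For a circular orbit v = √(μ/r) = √(1.267×10¹⁷ / 9.954×10⁸) = √(1.273×10⁸) = 11280 m/s.
That is 11.28 km/s.

v ≈ 11.3 km/s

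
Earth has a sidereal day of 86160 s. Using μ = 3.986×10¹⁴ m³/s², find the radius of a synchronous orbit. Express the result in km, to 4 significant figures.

r_sync ≈ 42160 km

A synchronous orbit has period T, so by Kepler's third law a = (μT²/4π²)^(1/3).
μT²/4π² = 3.986×10¹⁴ × (8.616×10⁴)² / 39.48 = 7.495×10²² m³.
a = 4.216×10⁷ m = 42163 km.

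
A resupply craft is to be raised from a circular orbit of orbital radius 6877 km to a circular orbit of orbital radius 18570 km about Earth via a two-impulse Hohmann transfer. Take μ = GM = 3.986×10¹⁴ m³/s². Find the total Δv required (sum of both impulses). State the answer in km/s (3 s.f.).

Δv_total ≈ 2.81 km/s

r₁ = 6877 km = 6.877×10⁶ m.
r₂ = 18570 km = 1.857×10⁷ m.
Transfer ellipse a_t = (r₁ + r₂)/2 = 1.272×10⁷ m.
At r₁: circular v_c1 = √(μ/r₁) = 7613 m/s; transfer-perigee v_p = √[μ(2/r₁ − 1/a_t)] = 9198 m/s.
Δv₁ = v_p − v_c1 = 1584 m/s.
At r₂: circular v_c2 = √(μ/r₂) = 4633 m/s; transfer-apogee v_a = √[μ(2/r₂ − 1/a_t)] = 3406 m/s.
Δv₂ = v_c2 − v_a = 1227 m/s.
Total Δv = Δv₁ + Δv₂ = 2811 m/s = 2.811 km/s.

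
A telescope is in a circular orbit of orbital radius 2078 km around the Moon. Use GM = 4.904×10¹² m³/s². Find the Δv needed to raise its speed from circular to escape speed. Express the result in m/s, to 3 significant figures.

r = 2078 km = 2.078×10⁶ m.
Circular speed v_c = √(μ/r) = 1536 m/s.
Escape speed v_esc = √(2μ/r) = √2 × v_c = 2173 m/s.
Δv = v_esc − v_c = 636.3 m/s.

Δv ≈ 636 m/s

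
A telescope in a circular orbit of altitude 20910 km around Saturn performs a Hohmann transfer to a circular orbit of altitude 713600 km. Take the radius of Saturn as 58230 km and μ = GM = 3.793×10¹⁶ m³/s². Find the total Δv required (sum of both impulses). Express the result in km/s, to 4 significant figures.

Δv_total ≈ 11.58 km/s

r₁ = 58230 + 20910 = 79140 km = 7.9140×10⁷ m.
r₂ = 58230 + 713600 = 771830 km = 7.7183×10⁸ m.
Transfer ellipse a_t = (r₁ + r₂)/2 = 4.255×10⁸ m.
At r₁: circular v_c1 = √(μ/r₁) = 21890 m/s; transfer-perikrone v_p = √[μ(2/r₁ − 1/a_t)] = 29490 m/s.
Δv₁ = v_p − v_c1 = 7593 m/s.
At r₂: circular v_c2 = √(μ/r₂) = 7010 m/s; transfer-apokrone v_a = √[μ(2/r₂ − 1/a_t)] = 3023 m/s.
Δv₂ = v_c2 − v_a = 3987 m/s.
Total Δv = Δv₁ + Δv₂ = 11580 m/s = 11.58 km/s.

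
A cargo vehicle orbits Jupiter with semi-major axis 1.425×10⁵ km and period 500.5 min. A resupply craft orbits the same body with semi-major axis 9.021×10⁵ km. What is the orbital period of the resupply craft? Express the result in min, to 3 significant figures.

T₂ ≈ 7970 min

Kepler's third law: T² ∝ a³, so T₂ = T₁ (a₂/a₁)^(3/2).
a₂/a₁ = 6.331, (a₂/a₁)^(3/2) = 15.93.
T₂ = 500.5 × 15.93 = 7972 min.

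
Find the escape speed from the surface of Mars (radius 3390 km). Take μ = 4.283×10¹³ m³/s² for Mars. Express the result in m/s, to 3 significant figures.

v_esc ≈ 5030 m/s

r = R = 3.390×10⁶ m.
Escape speed v_esc = √(2μ/r) = √(2 × 4.283×10¹³ / 3.390×10⁶) = √(2.527×10⁷) = 5027 m/s.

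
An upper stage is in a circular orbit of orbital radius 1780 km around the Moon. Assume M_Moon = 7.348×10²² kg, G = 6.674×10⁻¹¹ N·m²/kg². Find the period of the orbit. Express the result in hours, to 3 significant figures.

T ≈ 1.87 hours

μ = GM = 6.674×10⁻¹¹ × 7.348×10²² = 4.904×10¹² m³/s².
r = 1780 km = 1.780×10⁶ m.
Kepler's third law: T = 2π√(r³/μ) = 2π√((1.780×10⁶)³ / 4.904×10¹²).
r³/μ = 1.150×10⁶ s², so T = 2π × 1.072×10³ = 6.738×10³ s.
Converting: 6.738×10³ s ÷ 3600 = 1.872 hours.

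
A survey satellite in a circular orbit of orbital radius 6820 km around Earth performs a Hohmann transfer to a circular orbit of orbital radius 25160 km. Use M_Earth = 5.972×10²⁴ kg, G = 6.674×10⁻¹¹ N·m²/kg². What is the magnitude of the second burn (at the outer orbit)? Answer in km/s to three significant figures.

μ = GM = 6.674×10⁻¹¹ × 5.972×10²⁴ = 3.986×10¹⁴ m³/s².
r₁ = 6820 km = 6.820×10⁶ m.
r₂ = 25160 km = 2.516×10⁷ m.
Transfer ellipse a_t = (r₁ + r₂)/2 = 1.599×10⁷ m.
At r₁: circular v_c1 = √(μ/r₁) = 7645 m/s; transfer-perigee v_p = √[μ(2/r₁ − 1/a_t)] = 9589 m/s.
At r₂: circular v_c2 = √(μ/r₂) = 3980 m/s; transfer-apogee v_a = √[μ(2/r₂ − 1/a_t)] = 2599 m/s.
Δv₂ = v_c2 − v_a = 1381 m/s.
= 1.381 km/s.

Δv ≈ 1.38 km/s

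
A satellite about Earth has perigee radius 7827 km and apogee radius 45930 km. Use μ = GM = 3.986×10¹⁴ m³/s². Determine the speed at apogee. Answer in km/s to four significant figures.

v ≈ 1.590 km/s

Semi-major axis a = (r_p + r_a)/2 = 26878 km = 2.688×10⁷ m.
Vis-viva: v² = μ(2/r − 1/a) = 3.986×10¹⁴ × (4.354×10⁻⁸ − 3.720×10⁻⁸) = 2.527×10⁶ m²/s².
v = 1590 m/s = 1.590 km/s.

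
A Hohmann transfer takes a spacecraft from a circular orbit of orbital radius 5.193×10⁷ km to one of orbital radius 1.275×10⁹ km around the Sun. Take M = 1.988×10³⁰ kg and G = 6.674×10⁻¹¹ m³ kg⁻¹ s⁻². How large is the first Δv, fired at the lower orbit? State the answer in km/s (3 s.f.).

μ = GM = 6.674×10⁻¹¹ × 1.988×10³⁰ = 1.327×10²⁰ m³/s².
r₁ = 5.193×10⁷ km = 5.193×10¹⁰ m.
r₂ = 1.275×10⁹ km = 1.275×10¹² m.
Transfer ellipse a_t = (r₁ + r₂)/2 = 6.635×10¹¹ m.
At r₁: circular v_c1 = √(μ/r₁) = 50550 m/s; transfer-perihelion v_p = √[μ(2/r₁ − 1/a_t)] = 70070 m/s.
Δv₁ = v_p − v_c1 = 19520 m/s.
= 19.52 km/s.

Δv ≈ 19.5 km/s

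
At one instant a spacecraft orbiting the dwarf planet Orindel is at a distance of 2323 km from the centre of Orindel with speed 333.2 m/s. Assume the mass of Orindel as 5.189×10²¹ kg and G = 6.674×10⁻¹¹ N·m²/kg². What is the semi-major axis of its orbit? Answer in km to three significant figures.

a ≈ 1850 km

μ = GM = 6.674×10⁻¹¹ × 5.189×10²¹ = 3.463×10¹¹ m³/s².
r = 2.323×10⁶ m.
Vis-viva rearranged: 1/a = 2/r − v²/μ = 8.610×10⁻⁷ − 3.206×10⁻⁷ = 5.404×10⁻⁷ m⁻¹.
a = 1.851×10⁶ m = 1850.6 km.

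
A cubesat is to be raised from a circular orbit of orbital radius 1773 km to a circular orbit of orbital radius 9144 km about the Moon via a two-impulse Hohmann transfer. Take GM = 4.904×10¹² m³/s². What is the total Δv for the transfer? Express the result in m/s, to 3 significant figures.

r₁ = 1773 km = 1.773×10⁶ m.
r₂ = 9144 km = 9.144×10⁶ m.
Transfer ellipse a_t = (r₁ + r₂)/2 = 5.458×10⁶ m.
At r₁: circular v_c1 = √(μ/r₁) = 1663 m/s; transfer-perilune v_p = √[μ(2/r₁ − 1/a_t)] = 2153 m/s.
Δv₁ = v_p − v_c1 = 489.4 m/s.
At r₂: circular v_c2 = √(μ/r₂) = 732.3 m/s; transfer-apolune v_a = √[μ(2/r₂ − 1/a_t)] = 417.4 m/s.
Δv₂ = v_c2 − v_a = 315.0 m/s.
Total Δv = Δv₁ + Δv₂ = 804.4 m/s.

Δv_total ≈ 804 m/s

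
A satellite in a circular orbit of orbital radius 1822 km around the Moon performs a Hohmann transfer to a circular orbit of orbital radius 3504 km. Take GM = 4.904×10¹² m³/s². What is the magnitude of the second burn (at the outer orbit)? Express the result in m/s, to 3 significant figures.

r₁ = 1822 km = 1.822×10⁶ m.
r₂ = 3504 km = 3.504×10⁶ m.
Transfer ellipse a_t = (r₁ + r₂)/2 = 2.663×10⁶ m.
At r₁: circular v_c1 = √(μ/r₁) = 1641 m/s; transfer-perilune v_p = √[μ(2/r₁ − 1/a_t)] = 1882 m/s.
At r₂: circular v_c2 = √(μ/r₂) = 1183 m/s; transfer-apolune v_a = √[μ(2/r₂ − 1/a_t)] = 978.5 m/s.
Δv₂ = v_c2 − v_a = 204.5 m/s.

Δv ≈ 204 m/s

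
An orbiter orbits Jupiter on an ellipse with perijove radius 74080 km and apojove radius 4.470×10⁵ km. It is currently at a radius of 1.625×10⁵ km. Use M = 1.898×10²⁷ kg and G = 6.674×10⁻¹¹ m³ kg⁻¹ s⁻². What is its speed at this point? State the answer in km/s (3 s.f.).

μ = GM = 6.674×10⁻¹¹ × 1.898×10²⁷ = 1.267×10¹⁷ m³/s².
Semi-major axis a = (r_p + r_a)/2 = 2.6054×10⁵ km = 2.605×10⁸ m.
Vis-viva: v² = μ(2/r − 1/a) = 1.267×10¹⁷ × (1.231×10⁻⁸ − 3.838×10⁻⁹) = 1.073×10⁹ m²/s².
v = 32750 m/s = 32.75 km/s.

v ≈ 32.8 km/s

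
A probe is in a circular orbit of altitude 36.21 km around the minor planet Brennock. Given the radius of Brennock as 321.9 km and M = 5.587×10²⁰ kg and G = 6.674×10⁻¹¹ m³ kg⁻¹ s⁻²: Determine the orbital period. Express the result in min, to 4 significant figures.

T ≈ 116.2 min

μ = GM = 6.674×10⁻¹¹ × 5.587×10²⁰ = 3.729×10¹⁰ m³/s².
r = 321.9 + 36.21 = 358.11 km = 3.5811×10⁵ m.
Kepler's third law: T = 2π√(r³/μ) = 2π√((3.581×10⁵)³ / 3.729×10¹⁰).
r³/μ = 1.232×10⁶ s², so T = 2π × 1.110×10³ = 6.973×10³ s.
Converting: 6.973×10³ s ÷ 60.00 = 116.2 min.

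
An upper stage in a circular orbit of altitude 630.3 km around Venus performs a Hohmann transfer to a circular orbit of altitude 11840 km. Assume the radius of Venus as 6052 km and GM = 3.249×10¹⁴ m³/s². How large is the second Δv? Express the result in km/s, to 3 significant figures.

r₁ = 6052 + 630.3 = 6682.3 km = 6.6823×10⁶ m.
r₂ = 6052 + 11840 = 17892 km = 1.7892×10⁷ m.
Transfer ellipse a_t = (r₁ + r₂)/2 = 1.229×10⁷ m.
At r₁: circular v_c1 = √(μ/r₁) = 6973 m/s; transfer-periapsis v_p = √[μ(2/r₁ − 1/a_t)] = 8414 m/s.
At r₂: circular v_c2 = √(μ/r₂) = 4261 m/s; transfer-apoapsis v_a = √[μ(2/r₂ − 1/a_t)] = 3143 m/s.
Δv₂ = v_c2 − v_a = 1119 m/s.
= 1.119 km/s.

Δv ≈ 1.12 km/s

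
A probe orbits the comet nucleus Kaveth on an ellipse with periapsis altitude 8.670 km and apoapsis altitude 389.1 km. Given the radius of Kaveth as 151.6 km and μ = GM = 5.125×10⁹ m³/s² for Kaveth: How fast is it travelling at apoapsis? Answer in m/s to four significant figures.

r_p = 151.6 + 8.670 = 160.27 km = 1.6027×10⁵ m.
r_a = 151.6 + 389.1 = 540.70 km = 5.4070×10⁵ m.
Semi-major axis a = (r_p + r_a)/2 = 350.49 km = 3.505×10⁵ m.
Vis-viva: v² = μ(2/r − 1/a) = 5.125×10⁹ × (3.699×10⁻⁶ − 2.853×10⁻⁶) = 4.334×10³ m²/s².
v = 65.84 m/s.

v ≈ 65.84 m/s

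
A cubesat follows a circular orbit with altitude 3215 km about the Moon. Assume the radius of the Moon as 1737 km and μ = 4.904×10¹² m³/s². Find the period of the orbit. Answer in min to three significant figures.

r = 1737 + 3215 = 4952.0 km = 4.9520×10⁶ m.
Kepler's third law: T = 2π√(r³/μ) = 2π√((4.952×10⁶)³ / 4.904×10¹²).
r³/μ = 2.476×10⁷ s², so T = 2π × 4.976×10³ = 3.127×10⁴ s.
Converting: 3.127×10⁴ s ÷ 60.00 = 521.1 min.

T ≈ 521 min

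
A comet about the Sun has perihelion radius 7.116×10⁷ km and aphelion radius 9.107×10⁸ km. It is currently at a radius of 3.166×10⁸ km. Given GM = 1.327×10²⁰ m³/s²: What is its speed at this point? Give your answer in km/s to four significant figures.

v ≈ 23.83 km/s

Semi-major axis a = (r_p + r_a)/2 = 4.9093×10⁸ km = 4.909×10¹¹ m.
Vis-viva: v² = μ(2/r − 1/a) = 1.327×10²⁰ × (6.317×10⁻¹² − 2.037×10⁻¹²) = 5.680×10⁸ m²/s².
v = 23830 m/s = 23.83 km/s.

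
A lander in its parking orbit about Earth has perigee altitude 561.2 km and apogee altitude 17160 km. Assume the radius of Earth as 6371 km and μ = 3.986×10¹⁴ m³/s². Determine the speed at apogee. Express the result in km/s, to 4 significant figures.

r_p = 6371 + 561.2 = 6932.2 km = 6.9322×10⁶ m.
r_a = 6371 + 17160 = 23531 km = 2.3531×10⁷ m.
Semi-major axis a = (r_p + r_a)/2 = 15232 km = 1.523×10⁷ m.
Vis-viva: v² = μ(2/r − 1/a) = 3.986×10¹⁴ × (8.499×10⁻⁸ − 6.565×10⁻⁸) = 7.709×10⁶ m²/s².
v = 2777 m/s = 2.777 km/s.

v ≈ 2.777 km/s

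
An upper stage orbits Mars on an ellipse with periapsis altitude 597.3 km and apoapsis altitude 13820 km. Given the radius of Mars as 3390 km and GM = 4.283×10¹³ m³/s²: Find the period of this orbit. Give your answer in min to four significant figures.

r_p = 3390 + 597.3 = 3987.3 km = 3.9873×10⁶ m.
r_a = 3390 + 13820 = 17210 km = 1.7210×10⁷ m.
Semi-major axis a = (r_p + r_a)/2 = (3987.3 + 17210)/2 = 10599 km = 1.060×10⁷ m.
By Kepler's third law T = 2π√(a³/μ) = 2π × 5.272×10³ = 3.313×10⁴ s.
= 552.1 min.

T ≈ 552.1 min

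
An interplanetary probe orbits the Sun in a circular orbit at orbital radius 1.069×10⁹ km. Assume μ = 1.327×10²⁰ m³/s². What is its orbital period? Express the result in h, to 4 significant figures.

T ≈ 167500 h

r = 1.069×10⁹ km = 1.069×10¹² m.
Kepler's third law: T = 2π√(r³/μ) = 2π√((1.069×10¹²)³ / 1.327×10²⁰).
r³/μ = 9.206×10¹⁵ s², so T = 2π × 9.595×10⁷ = 6.029×10⁸ s.
Converting: 6.029×10⁸ s ÷ 3600 = 1.675×10⁵ h.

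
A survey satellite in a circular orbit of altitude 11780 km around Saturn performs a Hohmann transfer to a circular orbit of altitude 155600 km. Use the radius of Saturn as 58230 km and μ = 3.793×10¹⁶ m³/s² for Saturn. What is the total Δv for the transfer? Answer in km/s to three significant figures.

Δv_total ≈ 9.26 km/s

r₁ = 58230 + 11780 = 70010 km = 7.0010×10⁷ m.
r₂ = 58230 + 155600 = 213830 km = 2.1383×10⁸ m.
Transfer ellipse a_t = (r₁ + r₂)/2 = 1.419×10⁸ m.
At r₁: circular v_c1 = √(μ/r₁) = 23280 m/s; transfer-perikrone v_p = √[μ(2/r₁ − 1/a_t)] = 28570 m/s.
Δv₁ = v_p − v_c1 = 5295 m/s.
At r₂: circular v_c2 = √(μ/r₂) = 13320 m/s; transfer-apokrone v_a = √[μ(2/r₂ − 1/a_t)] = 9354 m/s.
Δv₂ = v_c2 − v_a = 3964 m/s.
Total Δv = Δv₁ + Δv₂ = 9259 m/s = 9.259 km/s.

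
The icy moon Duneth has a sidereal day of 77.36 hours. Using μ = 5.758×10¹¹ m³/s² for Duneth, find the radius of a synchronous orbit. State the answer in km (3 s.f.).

T = 77.36 hours = 2.785×10⁵ s.
A synchronous orbit has period T, so by Kepler's third law a = (μT²/4π²)^(1/3).
μT²/4π² = 5.758×10¹¹ × (2.785×10⁵)² / 39.48 = 1.131×10²¹ m³.
a = 1.042×10⁷ m = 10420 km.

r_sync ≈ 10400 km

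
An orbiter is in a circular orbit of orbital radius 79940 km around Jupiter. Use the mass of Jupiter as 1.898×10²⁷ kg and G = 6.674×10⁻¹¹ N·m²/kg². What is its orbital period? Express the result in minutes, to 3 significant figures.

T ≈ 210 minutes

μ = GM = 6.674×10⁻¹¹ × 1.898×10²⁷ = 1.267×10¹⁷ m³/s².
r = 79940 km = 7.994×10⁷ m.
Kepler's third law: T = 2π√(r³/μ) = 2π√((7.994×10⁷)³ / 1.267×10¹⁷).
r³/μ = 4.033×10⁶ s², so T = 2π × 2.008×10³ = 1.262×10⁴ s.
Converting: 1.262×10⁴ s ÷ 60.00 = 210.3 minutes.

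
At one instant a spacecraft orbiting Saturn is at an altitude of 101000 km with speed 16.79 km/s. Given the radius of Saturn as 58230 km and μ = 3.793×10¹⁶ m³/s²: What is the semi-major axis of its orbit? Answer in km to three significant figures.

a ≈ 1.95×10⁵ km

r = 58230 + 101000 = 1.5923×10⁵ km = 1.592×10⁸ m.
Specific orbital energy ε = v²/2 − μ/r = (16790)²/2 − 3.793×10¹⁶/1.592×10⁸ = -9.726×10⁷ J/kg.
Since ε = −μ/(2a), a = −μ/(2ε) = 1.950×10⁸ m = 1.9500×10⁵ km.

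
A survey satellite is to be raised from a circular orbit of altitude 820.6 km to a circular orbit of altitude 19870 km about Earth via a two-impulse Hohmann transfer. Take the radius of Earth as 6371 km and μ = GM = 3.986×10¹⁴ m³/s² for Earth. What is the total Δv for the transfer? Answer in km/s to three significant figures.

r₁ = 6371 + 820.6 = 7191.6 km = 7.1916×10⁶ m.
r₂ = 6371 + 19870 = 26241 km = 2.6241×10⁷ m.
Transfer ellipse a_t = (r₁ + r₂)/2 = 1.672×10⁷ m.
At r₁: circular v_c1 = √(μ/r₁) = 7445 m/s; transfer-perigee v_p = √[μ(2/r₁ − 1/a_t)] = 9328 m/s.
Δv₁ = v_p − v_c1 = 1883 m/s.
At r₂: circular v_c2 = √(μ/r₂) = 3897 m/s; transfer-apogee v_a = √[μ(2/r₂ − 1/a_t)] = 2556 m/s.
Δv₂ = v_c2 − v_a = 1341 m/s.
Total Δv = Δv₁ + Δv₂ = 3224 m/s = 3.224 km/s.

Δv_total ≈ 3.22 km/s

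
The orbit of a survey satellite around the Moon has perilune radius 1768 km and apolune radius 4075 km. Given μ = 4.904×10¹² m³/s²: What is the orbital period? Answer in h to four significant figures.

Semi-major axis a = (r_p + r_a)/2 = (1768.0 + 4075.0)/2 = 2921.5 km = 2.922×10⁶ m.
By Kepler's third law T = 2π√(a³/μ) = 2π × 2.255×10³ = 1.417×10⁴ s.
= 3.936 h.

T ≈ 3.936 h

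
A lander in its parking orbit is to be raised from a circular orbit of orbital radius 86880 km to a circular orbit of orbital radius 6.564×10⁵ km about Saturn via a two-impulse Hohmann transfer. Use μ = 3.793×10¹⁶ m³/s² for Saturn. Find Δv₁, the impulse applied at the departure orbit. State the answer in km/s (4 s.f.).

r₁ = 86880 km = 8.688×10⁷ m.
r₂ = 6.564×10⁵ km = 6.564×10⁸ m.
Transfer ellipse a_t = (r₁ + r₂)/2 = 3.716×10⁸ m.
At r₁: circular v_c1 = √(μ/r₁) = 20890 m/s; transfer-perikrone v_p = √[μ(2/r₁ − 1/a_t)] = 27770 m/s.
Δv₁ = v_p − v_c1 = 6874 m/s.
= 6.874 km/s.

Δv ≈ 6.874 km/s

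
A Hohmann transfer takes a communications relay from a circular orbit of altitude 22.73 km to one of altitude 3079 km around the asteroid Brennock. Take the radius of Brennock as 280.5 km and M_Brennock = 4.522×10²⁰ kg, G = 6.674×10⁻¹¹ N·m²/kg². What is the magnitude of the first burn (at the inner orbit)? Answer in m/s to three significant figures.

Δv ≈ 112 m/s

μ = GM = 6.674×10⁻¹¹ × 4.522×10²⁰ = 3.018×10¹⁰ m³/s².
r₁ = 280.5 + 22.73 = 303.23 km = 3.0323×10⁵ m.
r₂ = 280.5 + 3079 = 3359.5 km = 3.3595×10⁶ m.
Transfer ellipse a_t = (r₁ + r₂)/2 = 1.831×10⁶ m.
At r₁: circular v_c1 = √(μ/r₁) = 315.5 m/s; transfer-periapsis v_p = √[μ(2/r₁ − 1/a_t)] = 427.3 m/s.
Δv₁ = v_p − v_c1 = 111.8 m/s.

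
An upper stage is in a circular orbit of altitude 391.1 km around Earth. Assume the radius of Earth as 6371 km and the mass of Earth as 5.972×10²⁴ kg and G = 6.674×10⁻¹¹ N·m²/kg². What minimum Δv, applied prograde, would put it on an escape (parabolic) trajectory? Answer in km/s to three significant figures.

μ = GM = 6.674×10⁻¹¹ × 5.972×10²⁴ = 3.986×10¹⁴ m³/s².
r = 6371 + 391.1 = 6762.1 km = 6.7621×10⁶ m.
Circular speed v_c = √(μ/r) = 7677 m/s.
Escape speed v_esc = √(2μ/r) = √2 × v_c = 10860 m/s.
Δv = v_esc − v_c = 3180 m/s = 3.180 km/s.

Δv ≈ 3.18 km/s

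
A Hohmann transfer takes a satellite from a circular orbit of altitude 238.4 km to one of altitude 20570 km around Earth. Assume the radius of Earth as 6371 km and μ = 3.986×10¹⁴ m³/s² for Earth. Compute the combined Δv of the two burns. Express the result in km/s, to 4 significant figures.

r₁ = 6371 + 238.4 = 6609.4 km = 6.6094×10⁶ m.
r₂ = 6371 + 20570 = 26941 km = 2.6941×10⁷ m.
Transfer ellipse a_t = (r₁ + r₂)/2 = 1.678×10⁷ m.
At r₁: circular v_c1 = √(μ/r₁) = 7766 m/s; transfer-perigee v_p = √[μ(2/r₁ − 1/a_t)] = 9841 m/s.
Δv₁ = v_p − v_c1 = 2076 m/s.
At r₂: circular v_c2 = √(μ/r₂) = 3846 m/s; transfer-apogee v_a = √[μ(2/r₂ − 1/a_t)] = 2414 m/s.
Δv₂ = v_c2 − v_a = 1432 m/s.
Total Δv = Δv₁ + Δv₂ = 3508 m/s = 3.508 km/s.

Δv_total ≈ 3.508 km/s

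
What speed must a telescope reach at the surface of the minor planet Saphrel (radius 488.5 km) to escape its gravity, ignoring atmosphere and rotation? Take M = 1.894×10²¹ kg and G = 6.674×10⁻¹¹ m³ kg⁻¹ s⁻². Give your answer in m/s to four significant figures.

μ = GM = 6.674×10⁻¹¹ × 1.894×10²¹ = 1.264×10¹¹ m³/s².
r = R = 4.885×10⁵ m.
Escape speed v_esc = √(2μ/r) = √(2 × 1.264×10¹¹ / 4.885×10⁵) = √(5.175×10⁵) = 719.4 m/s.

v_esc ≈ 719.4 m/s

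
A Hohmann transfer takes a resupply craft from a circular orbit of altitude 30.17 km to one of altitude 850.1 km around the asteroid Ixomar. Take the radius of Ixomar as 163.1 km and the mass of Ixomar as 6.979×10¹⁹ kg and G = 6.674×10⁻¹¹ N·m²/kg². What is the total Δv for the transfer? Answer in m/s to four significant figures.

Δv_total ≈ 75.38 m/s

μ = GM = 6.674×10⁻¹¹ × 6.979×10¹⁹ = 4.658×10⁹ m³/s².
r₁ = 163.1 + 30.17 = 193.27 km = 1.9327×10⁵ m.
r₂ = 163.1 + 850.1 = 1013.2 km = 1.0132×10⁶ m.
Transfer ellipse a_t = (r₁ + r₂)/2 = 6.032×10⁵ m.
At r₁: circular v_c1 = √(μ/r₁) = 155.2 m/s; transfer-periapsis v_p = √[μ(2/r₁ − 1/a_t)] = 201.2 m/s.
Δv₁ = v_p − v_c1 = 45.95 m/s.
At r₂: circular v_c2 = √(μ/r₂) = 67.80 m/s; transfer-apoapsis v_a = √[μ(2/r₂ − 1/a_t)] = 38.38 m/s.
Δv₂ = v_c2 − v_a = 29.42 m/s.
Total Δv = Δv₁ + Δv₂ = 75.38 m/s.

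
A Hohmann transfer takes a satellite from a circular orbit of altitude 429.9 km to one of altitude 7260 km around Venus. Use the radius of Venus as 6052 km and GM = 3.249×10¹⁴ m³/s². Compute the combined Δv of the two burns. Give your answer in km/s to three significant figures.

r₁ = 6052 + 429.9 = 6481.9 km = 6.4819×10⁶ m.
r₂ = 6052 + 7260 = 13312 km = 1.3312×10⁷ m.
Transfer ellipse a_t = (r₁ + r₂)/2 = 9.897×10⁶ m.
At r₁: circular v_c1 = √(μ/r₁) = 7080 m/s; transfer-periapsis v_p = √[μ(2/r₁ − 1/a_t)] = 8211 m/s.
Δv₁ = v_p − v_c1 = 1131 m/s.
At r₂: circular v_c2 = √(μ/r₂) = 4940 m/s; transfer-apoapsis v_a = √[μ(2/r₂ − 1/a_t)] = 3998 m/s.
Δv₂ = v_c2 − v_a = 942.2 m/s.
Total Δv = Δv₁ + Δv₂ = 2073 m/s = 2.073 km/s.

Δv_total ≈ 2.07 km/s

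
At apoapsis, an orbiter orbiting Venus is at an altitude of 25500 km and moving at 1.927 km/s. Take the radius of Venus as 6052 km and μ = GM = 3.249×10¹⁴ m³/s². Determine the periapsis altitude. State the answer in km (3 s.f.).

r_a = 6052 + 25500 = 31552 km = 3.155×10⁷ m.
Specific energy ε = v²/2 − μ/r = -8.441×10⁶ J/kg, so a = −μ/(2ε) = 1.925×10⁷ m.
The apsides satisfy r_p + r_a = 2a, so the periapsis radius is 2a − r_a = 6.940×10⁶ m = 6940.4 km.
Periapsis altitude = 6940.4 − 6052 = 888.42 km.

periapsis altitude ≈ 888 km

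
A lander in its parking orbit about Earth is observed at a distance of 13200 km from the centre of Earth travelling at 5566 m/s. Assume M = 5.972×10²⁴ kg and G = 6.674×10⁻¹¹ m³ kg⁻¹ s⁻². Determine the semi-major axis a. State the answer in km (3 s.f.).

a ≈ 13600 km

μ = GM = 6.674×10⁻¹¹ × 5.972×10²⁴ = 3.986×10¹⁴ m³/s².
r = 1.320×10⁷ m.
Specific orbital energy ε = v²/2 − μ/r = (5566)²/2 − 3.986×10¹⁴/1.320×10⁷ = -1.470×10⁷ J/kg.
Since ε = −μ/(2a), a = −μ/(2ε) = 1.355×10⁷ m = 13553 km.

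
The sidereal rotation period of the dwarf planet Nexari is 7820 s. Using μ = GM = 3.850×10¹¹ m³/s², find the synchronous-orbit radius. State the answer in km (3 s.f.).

A synchronous orbit has period T, so by Kepler's third law a = (μT²/4π²)^(1/3).
μT²/4π² = 3.850×10¹¹ × (7.820×10³)² / 39.48 = 5.964×10¹⁷ m³.
a = 8.417×10⁵ m = 841.73 km.

r_sync ≈ 842 km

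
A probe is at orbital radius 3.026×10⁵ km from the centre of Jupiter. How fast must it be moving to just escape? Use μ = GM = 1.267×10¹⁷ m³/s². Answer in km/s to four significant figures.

r = 3.026×10⁵ km = 3.026×10⁸ m.
Escape speed v_esc = √(2μ/r) = √(2 × 1.267×10¹⁷ / 3.026×10⁸) = √(8.374×10⁸) = 28940 m/s.
= 28.94 km/s.

v_esc ≈ 28.94 km/s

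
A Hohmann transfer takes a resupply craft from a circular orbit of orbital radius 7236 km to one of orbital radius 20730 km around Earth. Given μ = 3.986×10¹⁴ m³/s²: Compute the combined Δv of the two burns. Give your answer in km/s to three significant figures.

Δv_total ≈ 2.85 km/s

r₁ = 7236 km = 7.236×10⁶ m.
r₂ = 20730 km = 2.073×10⁷ m.
Transfer ellipse a_t = (r₁ + r₂)/2 = 1.398×10⁷ m.
At r₁: circular v_c1 = √(μ/r₁) = 7422 m/s; transfer-perigee v_p = √[μ(2/r₁ − 1/a_t)] = 9037 m/s.
Δv₁ = v_p − v_c1 = 1615 m/s.
At r₂: circular v_c2 = √(μ/r₂) = 4385 m/s; transfer-apogee v_a = √[μ(2/r₂ − 1/a_t)] = 3154 m/s.
Δv₂ = v_c2 − v_a = 1231 m/s.
Total Δv = Δv₁ + Δv₂ = 2845 m/s = 2.845 km/s.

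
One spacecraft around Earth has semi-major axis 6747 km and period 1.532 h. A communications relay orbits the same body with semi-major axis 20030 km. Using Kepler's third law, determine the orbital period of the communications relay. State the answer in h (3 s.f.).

T₂ ≈ 7.84 h

Kepler's third law: T² ∝ a³, so T₂ = T₁ (a₂/a₁)^(3/2).
a₂/a₁ = 2.969, (a₂/a₁)^(3/2) = 5.115.
T₂ = 1.532 × 5.115 = 7.836 h.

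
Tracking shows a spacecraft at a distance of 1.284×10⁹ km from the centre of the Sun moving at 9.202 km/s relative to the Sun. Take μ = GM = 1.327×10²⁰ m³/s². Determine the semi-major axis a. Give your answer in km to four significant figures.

a ≈ 1.088×10⁹ km

r = 1.284×10¹² m.
Specific orbital energy ε = v²/2 − μ/r = (9202)²/2 − 1.327×10²⁰/1.284×10¹² = -6.101×10⁷ J/kg.
Since ε = −μ/(2a), a = −μ/(2ε) = 1.088×10¹² m = 1.0875×10⁹ km.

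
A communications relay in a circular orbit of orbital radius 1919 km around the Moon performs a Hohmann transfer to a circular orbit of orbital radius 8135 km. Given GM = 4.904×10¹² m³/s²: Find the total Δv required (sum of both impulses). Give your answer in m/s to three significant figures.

r₁ = 1919 km = 1.919×10⁶ m.
r₂ = 8135 km = 8.135×10⁶ m.
Transfer ellipse a_t = (r₁ + r₂)/2 = 5.027×10⁶ m.
At r₁: circular v_c1 = √(μ/r₁) = 1599 m/s; transfer-perilune v_p = √[μ(2/r₁ − 1/a_t)] = 2034 m/s.
Δv₁ = v_p − v_c1 = 435.0 m/s.
At r₂: circular v_c2 = √(μ/r₂) = 776.4 m/s; transfer-apolune v_a = √[μ(2/r₂ − 1/a_t)] = 479.7 m/s.
Δv₂ = v_c2 − v_a = 296.7 m/s.
Total Δv = Δv₁ + Δv₂ = 731.7 m/s.

Δv_total ≈ 732 m/s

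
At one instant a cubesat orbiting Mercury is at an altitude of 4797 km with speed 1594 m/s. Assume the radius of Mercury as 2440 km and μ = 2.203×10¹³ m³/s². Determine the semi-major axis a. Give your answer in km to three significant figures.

r = 2440 + 4797 = 7237.0 km = 7.237×10⁶ m.
Vis-viva rearranged: 1/a = 2/r − v²/μ = 2.764×10⁻⁷ − 1.153×10⁻⁷ = 1.610×10⁻⁷ m⁻¹.
a = 6.210×10⁶ m = 6210.3 km.

a ≈ 6210 km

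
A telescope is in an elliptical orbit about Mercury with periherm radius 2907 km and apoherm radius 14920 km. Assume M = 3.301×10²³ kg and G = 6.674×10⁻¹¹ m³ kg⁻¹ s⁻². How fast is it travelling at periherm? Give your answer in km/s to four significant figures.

v ≈ 3.562 km/s

μ = GM = 6.674×10⁻¹¹ × 3.301×10²³ = 2.203×10¹³ m³/s².
Semi-major axis a = (r_p + r_a)/2 = 8913.5 km = 8.914×10⁶ m.
Vis-viva: v² = μ(2/r − 1/a) = 2.203×10¹³ × (6.880×10⁻⁷ − 1.122×10⁻⁷) = 1.269×10⁷ m²/s².
v = 3562 m/s = 3.562 km/s.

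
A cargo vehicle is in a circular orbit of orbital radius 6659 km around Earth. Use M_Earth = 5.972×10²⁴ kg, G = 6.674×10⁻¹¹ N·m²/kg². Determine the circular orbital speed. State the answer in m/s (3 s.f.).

μ = GM = 6.674×10⁻¹¹ × 5.972×10²⁴ = 3.986×10¹⁴ m³/s².
r = 6659 km = 6.659×10⁶ m.
For a circular orbit v = √(μ/r) = √(3.986×10¹⁴ / 6.659×10⁶) = √(5.985×10⁷) = 7737 m/s.

v ≈ 7740 m/s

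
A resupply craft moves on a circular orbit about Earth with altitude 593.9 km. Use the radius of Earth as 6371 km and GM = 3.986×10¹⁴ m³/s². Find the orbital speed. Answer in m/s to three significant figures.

v ≈ 7570 m/s

r = 6371 + 593.9 = 6964.9 km = 6.9649×10⁶ m.
For a circular orbit v = √(μ/r) = √(3.986×10¹⁴ / 6.965×10⁶) = √(5.723×10⁷) = 7565 m/s.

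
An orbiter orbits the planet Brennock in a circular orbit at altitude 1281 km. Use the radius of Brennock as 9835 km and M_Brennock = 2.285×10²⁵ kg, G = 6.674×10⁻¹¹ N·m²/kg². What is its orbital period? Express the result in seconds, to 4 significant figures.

T ≈ 5963 seconds

μ = GM = 6.674×10⁻¹¹ × 2.285×10²⁵ = 1.525×10¹⁵ m³/s².
r = 9835 + 1281 = 11116 km = 1.1116×10⁷ m.
Kepler's third law: T = 2π√(r³/μ) = 2π√((1.112×10⁷)³ / 1.525×10¹⁵).
r³/μ = 9.007×10⁵ s², so T = 2π × 9.490×10² = 5.963×10³ s.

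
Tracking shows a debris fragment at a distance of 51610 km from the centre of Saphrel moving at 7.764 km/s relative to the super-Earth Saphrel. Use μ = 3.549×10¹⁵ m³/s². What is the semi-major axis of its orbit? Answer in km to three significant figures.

a ≈ 45900 km

r = 5.161×10⁷ m.
Specific orbital energy ε = v²/2 − μ/r = (7764)²/2 − 3.549×10¹⁵/5.161×10⁷ = -3.863×10⁷ J/kg.
Since ε = −μ/(2a), a = −μ/(2ε) = 4.594×10⁷ m = 45941 km.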